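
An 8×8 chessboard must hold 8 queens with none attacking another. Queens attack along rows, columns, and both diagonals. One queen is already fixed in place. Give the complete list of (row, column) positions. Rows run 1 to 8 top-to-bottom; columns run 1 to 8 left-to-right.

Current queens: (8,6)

(1,3) (2,5) (3,8) (4,4) (5,1) (6,7) (7,2) (8,6)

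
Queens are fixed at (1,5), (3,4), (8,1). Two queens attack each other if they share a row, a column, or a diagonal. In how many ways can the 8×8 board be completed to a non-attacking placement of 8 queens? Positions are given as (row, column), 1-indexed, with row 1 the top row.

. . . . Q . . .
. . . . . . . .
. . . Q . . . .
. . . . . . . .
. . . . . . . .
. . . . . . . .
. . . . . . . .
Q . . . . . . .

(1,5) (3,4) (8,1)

1

Branch on row 2: col 2 → 1; col 8 → 0.
Sum: 1 + 0 = 1.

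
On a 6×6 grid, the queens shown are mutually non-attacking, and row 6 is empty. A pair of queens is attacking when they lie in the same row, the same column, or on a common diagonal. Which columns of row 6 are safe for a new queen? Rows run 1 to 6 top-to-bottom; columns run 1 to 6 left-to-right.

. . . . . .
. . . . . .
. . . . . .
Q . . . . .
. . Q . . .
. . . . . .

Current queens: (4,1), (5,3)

columns 5, 6

(4,1) attacks row 6 at column 1 and diagonals 3.
(5,3) attacks row 6 at column 3 and diagonals 2, 4.
Attacked columns: {1, 2, 3, 4}. Safe: {5, 6}.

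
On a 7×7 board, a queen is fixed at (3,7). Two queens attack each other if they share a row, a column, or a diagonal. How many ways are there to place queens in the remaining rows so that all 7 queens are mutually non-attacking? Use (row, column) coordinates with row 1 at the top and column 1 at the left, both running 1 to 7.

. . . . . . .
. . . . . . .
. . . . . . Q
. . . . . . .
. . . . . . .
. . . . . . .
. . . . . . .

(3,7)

Branch on row 1: col 1 → 1; col 2 → 1; col 3 → 1; col 4 → 1; col 6 → 2.
Sum: 1 + 1 + 1 + 1 + 2 = 6.

6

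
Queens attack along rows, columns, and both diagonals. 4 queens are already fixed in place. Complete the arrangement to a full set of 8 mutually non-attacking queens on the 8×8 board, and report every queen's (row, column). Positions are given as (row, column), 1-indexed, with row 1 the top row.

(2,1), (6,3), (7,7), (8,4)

(1,6) (2,1) (3,5) (4,2) (5,8) (6,3) (7,7) (8,4)

Row 1: attacked by (2,1)→{1,2}; (6,3)→{3,8}; (7,7)→{1,7}; (8,4)→{4}. Safe: 5, 6. Place at column 6.
Row 3: attacked by (1,6)→{4,6,8}; (2,1)→{1,2}; (6,3)→{3,6}; (7,7)→{3,7}; (8,4)→{4}. Safe: 5. Place at column 5.
Row 4: attacked by (1,6)→{3,6}; (2,1)→{1,3}; (3,5)→{4,5,6}; (6,3)→{1,3,5}; (7,7)→{4,7}; (8,4)→{4,8}. Safe: 2. Place at column 2.
Row 5: attacked by (1,6)→{2,6}; (2,1)→{1,4}; (3,5)→{3,5,7}; (4,2)→{1,2,3}; (6,3)→{2,3,4}; (7,7)→{5,7}; (8,4)→{1,4,7}. Safe: 8. Place at column 8.
Columns [6, 1, 5, 2, 8, 3, 7, 4], r−c [-5, 1, -2, 2, -3, 3, 0, 4], r+c [7, 3, 8, 6, 13, 9, 14, 12] are all distinct, so no two queens attack.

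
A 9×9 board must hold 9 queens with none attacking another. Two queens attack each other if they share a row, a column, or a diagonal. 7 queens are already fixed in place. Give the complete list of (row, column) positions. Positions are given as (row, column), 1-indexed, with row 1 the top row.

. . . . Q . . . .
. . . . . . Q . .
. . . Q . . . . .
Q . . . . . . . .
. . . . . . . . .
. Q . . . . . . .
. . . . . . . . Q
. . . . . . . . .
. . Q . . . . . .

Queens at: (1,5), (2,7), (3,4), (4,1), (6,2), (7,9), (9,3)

Row 5: attacked by (1,5)→{1,5,9}; (2,7)→{4,7}; (3,4)→{2,4,6}; (4,1)→{1,2}; (6,2)→{1,2,3}; (7,9)→{7,9}; (9,3)→{3,7}. Safe: 8. Place at column 8.
Row 8: attacked by (1,5)→{5}; (2,7)→{1,7}; (3,4)→{4,9}; (4,1)→{1,5}; (5,8)→{5,8}; (6,2)→{2,4}; (7,9)→{8,9}; (9,3)→{2,3,4}. Safe: 6. Place at column 6.
Columns [5, 7, 4, 1, 8, 2, 9, 6, 3], r−c [-4, -5, -1, 3, -3, 4, -2, 2, 6], r+c [6, 9, 7, 5, 13, 8, 16, 14, 12] are all distinct, so no two queens attack.

(1,5) (2,7) (3,4) (4,1) (5,8) (6,2) (7,9) (8,6) (9,3)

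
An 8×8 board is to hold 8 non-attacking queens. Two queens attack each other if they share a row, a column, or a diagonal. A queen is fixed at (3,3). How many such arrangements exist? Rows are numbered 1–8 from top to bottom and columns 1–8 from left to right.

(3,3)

4

Branch on row 1: col 2 → 1; col 4 → 1; col 6 → 0; col 7 → 2; col 8 → 0.
Sum: 1 + 1 + 0 + 2 + 0 = 4.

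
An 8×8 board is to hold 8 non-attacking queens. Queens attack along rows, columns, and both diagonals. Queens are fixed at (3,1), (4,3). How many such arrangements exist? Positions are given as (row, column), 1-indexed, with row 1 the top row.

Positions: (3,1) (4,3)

3

Branch on row 1: col 2 → 0; col 4 → 1; col 5 → 1; col 7 → 0; col 8 → 1.
Sum: 0 + 1 + 1 + 0 + 1 = 3.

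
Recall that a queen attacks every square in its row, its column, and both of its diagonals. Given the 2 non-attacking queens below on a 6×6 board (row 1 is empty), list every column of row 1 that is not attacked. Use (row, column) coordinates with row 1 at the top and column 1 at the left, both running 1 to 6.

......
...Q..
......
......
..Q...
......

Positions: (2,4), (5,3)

columns 1, 2, 6

(2,4) attacks row 1 at column 4 and diagonals 3, 5.
(5,3) attacks row 1 at column 3.
Attacked columns: {3, 4, 5}. Safe: {1, 2, 6}.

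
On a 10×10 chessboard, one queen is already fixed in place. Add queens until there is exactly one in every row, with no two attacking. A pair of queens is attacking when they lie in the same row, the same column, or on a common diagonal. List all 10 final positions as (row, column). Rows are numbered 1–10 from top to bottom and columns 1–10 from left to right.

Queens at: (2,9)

Row 1: attacked by (2,9)→{8,9,10}. Safe: 1, 2, 3, 4, 5, 6, 7. Place at column 6.
Row 3: attacked by (1,6)→{4,6,8}; (2,9)→{8,9,10}. Safe: 1, 2, 3, 5, 7. Place at column 5.
Row 4: attacked by (1,6)→{3,6,9}; (2,9)→{7,9}; (3,5)→{4,5,6}. Safe: 1, 2, 8, 10. Place at column 10.
Row 5: attacked by (1,6)→{2,6,10}; (2,9)→{6,9}; (3,5)→{3,5,7}; (4,10)→{9,10}. Safe: 1, 4, 8. Place at column 1.
Row 6: attacked by (1,6)→{1,6}; (2,9)→{5,9}; (3,5)→{2,5,8}; (4,10)→{8,10}; (5,1)→{1,2}. Safe: 3, 4, 7. Place at column 4.
Row 7: attacked by (1,6)→{6}; (2,9)→{4,9}; (3,5)→{1,5,9}; (4,10)→{7,10}; (5,1)→{1,3}; (6,4)→{3,4,5}. Safe: 2, 8. Place at column 2.
Row 8: attacked by (1,6)→{6}; (2,9)→{3,9}; (3,5)→{5,10}; (4,10)→{6,10}; (5,1)→{1,4}; (6,4)→{2,4,6}; (7,2)→{1,2,3}. Safe: 7, 8. Place at column 8.
Row 9: attacked by (1,6)→{6}; (2,9)→{2,9}; (3,5)→{5}; (4,10)→{5,10}; (5,1)→{1,5}; (6,4)→{1,4,7}; (7,2)→{2,4}; (8,8)→{7,8,9}. Safe: 3. Place at column 3.
Row 10: attacked by (1,6)→{6}; (2,9)→{1,9}; (3,5)→{5}; (4,10)→{4,10}; (5,1)→{1,6}; (6,4)→{4,8}; (7,2)→{2,5}; (8,8)→{6,8,10}; (9,3)→{2,3,4}. Safe: 7. Place at column 7.
Columns [6, 9, 5, 10, 1, 4, 2, 8, 3, 7], r−c [-5, -7, -2, -6, 4, 2, 5, 0, 6, 3], r+c [7, 11, 8, 14, 6, 10, 9, 16, 12, 17] are all distinct, so no two queens attack.

(1,6) (2,9) (3,5) (4,10) (5,1) (6,4) (7,2) (8,8) (9,3) (10,7)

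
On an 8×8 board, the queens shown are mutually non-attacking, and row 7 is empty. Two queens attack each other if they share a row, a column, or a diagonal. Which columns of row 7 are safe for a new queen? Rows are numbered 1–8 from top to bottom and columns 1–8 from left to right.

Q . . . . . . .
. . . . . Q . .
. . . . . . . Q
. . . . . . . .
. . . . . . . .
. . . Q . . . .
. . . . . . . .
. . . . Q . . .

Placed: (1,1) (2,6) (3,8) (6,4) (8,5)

columns 2

(1,1) attacks row 7 at column 1 and diagonals 7.
(2,6) attacks row 7 at column 6 and diagonals 1.
(3,8) attacks row 7 at column 8 and diagonals 4.
(6,4) attacks row 7 at column 4 and diagonals 3, 5.
(8,5) attacks row 7 at column 5 and diagonals 4, 6.
Attacked columns: {1, 3, 4, 5, 6, 7, 8}. Safe: {2}.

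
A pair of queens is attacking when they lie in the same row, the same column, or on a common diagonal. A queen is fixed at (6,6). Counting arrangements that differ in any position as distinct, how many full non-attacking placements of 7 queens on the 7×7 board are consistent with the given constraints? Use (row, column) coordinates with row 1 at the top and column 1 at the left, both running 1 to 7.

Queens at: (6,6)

Branch on row 1: col 2 → 1; col 3 → 1; col 4 → 0; col 5 → 1; col 7 → 1.
Sum: 1 + 1 + 0 + 1 + 1 = 4.

4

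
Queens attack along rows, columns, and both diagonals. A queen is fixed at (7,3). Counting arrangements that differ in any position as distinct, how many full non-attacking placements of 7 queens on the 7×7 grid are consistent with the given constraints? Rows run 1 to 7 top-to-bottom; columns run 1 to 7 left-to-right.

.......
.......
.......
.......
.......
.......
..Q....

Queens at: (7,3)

6

Branch on row 1: col 1 → 1; col 2 → 0; col 4 → 1; col 5 → 2; col 6 → 1; col 7 → 1.
Sum: 1 + 0 + 1 + 2 + 1 + 1 = 6.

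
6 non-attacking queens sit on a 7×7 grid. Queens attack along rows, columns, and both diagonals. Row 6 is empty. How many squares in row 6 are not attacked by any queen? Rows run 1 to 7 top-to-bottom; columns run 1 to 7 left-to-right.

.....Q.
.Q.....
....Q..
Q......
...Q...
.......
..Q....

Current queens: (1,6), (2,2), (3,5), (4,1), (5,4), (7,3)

(1,6) attacks row 6 at column 6 and diagonals 1.
(2,2) attacks row 6 at column 2 and diagonals 6.
(3,5) attacks row 6 at column 5 and diagonals 2.
(4,1) attacks row 6 at column 1 and diagonals 3.
(5,4) attacks row 6 at column 4 and diagonals 3, 5.
(7,3) attacks row 6 at column 3 and diagonals 2, 4.
Attacked columns: {1, 2, 3, 4, 5, 6}. Safe: {7}.

1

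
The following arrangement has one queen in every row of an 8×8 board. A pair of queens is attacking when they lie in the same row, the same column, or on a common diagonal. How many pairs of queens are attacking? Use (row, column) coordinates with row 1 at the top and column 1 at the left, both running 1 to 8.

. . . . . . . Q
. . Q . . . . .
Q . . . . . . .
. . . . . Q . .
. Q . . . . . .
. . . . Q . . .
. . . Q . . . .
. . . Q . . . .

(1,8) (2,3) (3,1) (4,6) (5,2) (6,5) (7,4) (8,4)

Same column: (7,4)–(8,4) (column 4).
Same diagonal: (5,2)–(7,4) (|5−7| = |2−4| = 2); (6,5)–(7,4) (|6−7| = |5−4| = 1).
Total attacking pairs: 3.

3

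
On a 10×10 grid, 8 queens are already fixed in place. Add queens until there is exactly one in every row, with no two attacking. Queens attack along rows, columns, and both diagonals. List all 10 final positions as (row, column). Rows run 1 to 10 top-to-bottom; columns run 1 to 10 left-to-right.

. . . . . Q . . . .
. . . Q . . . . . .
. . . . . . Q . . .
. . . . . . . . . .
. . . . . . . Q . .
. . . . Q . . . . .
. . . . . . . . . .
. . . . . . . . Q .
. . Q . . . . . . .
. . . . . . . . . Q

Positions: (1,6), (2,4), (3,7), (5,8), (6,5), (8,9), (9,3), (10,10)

(1,6) (2,4) (3,7) (4,1) (5,8) (6,5) (7,2) (8,9) (9,3) (10,10)

Row 4: attacked by (1,6)→{3,6,9}; (2,4)→{2,4,6}; (3,7)→{6,7,8}; (5,8)→{7,8,9}; (6,5)→{3,5,7}; (8,9)→{5,9}; (9,3)→{3,8}; (10,10)→{4,10}. Safe: 1. Place at column 1.
Row 7: attacked by (1,6)→{6}; (2,4)→{4,9}; (3,7)→{3,7}; (4,1)→{1,4}; (5,8)→{6,8,10}; (6,5)→{4,5,6}; (8,9)→{8,9,10}; (9,3)→{1,3,5}; (10,10)→{7,10}. Safe: 2. Place at column 2.
Columns [6, 4, 7, 1, 8, 5, 2, 9, 3, 10], r−c [-5, -2, -4, 3, -3, 1, 5, -1, 6, 0], r+c [7, 6, 10, 5, 13, 11, 9, 17, 12, 20] are all distinct, so no two queens attack.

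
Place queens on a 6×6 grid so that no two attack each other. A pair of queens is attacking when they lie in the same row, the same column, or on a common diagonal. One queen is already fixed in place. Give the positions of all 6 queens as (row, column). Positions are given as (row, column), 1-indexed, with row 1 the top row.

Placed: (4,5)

Row 1: attacked by (4,5)→{2,5}. Safe: 1, 3, 4, 6. Place at column 3.
Row 2: attacked by (1,3)→{2,3,4}; (4,5)→{3,5}. Safe: 1, 6. Place at column 6.
Row 3: attacked by (1,3)→{1,3,5}; (2,6)→{5,6}; (4,5)→{4,5,6}. Safe: 2. Place at column 2.
Row 5: attacked by (1,3)→{3}; (2,6)→{3,6}; (3,2)→{2,4}; (4,5)→{4,5,6}. Safe: 1. Place at column 1.
Row 6: attacked by (1,3)→{3}; (2,6)→{2,6}; (3,2)→{2,5}; (4,5)→{3,5}; (5,1)→{1,2}. Safe: 4. Place at column 4.
Columns [3, 6, 2, 5, 1, 4], r−c [-2, -4, 1, -1, 4, 2], r+c [4, 8, 5, 9, 6, 10] are all distinct, so no two queens attack.

(1,3) (2,6) (3,2) (4,5) (5,1) (6,4)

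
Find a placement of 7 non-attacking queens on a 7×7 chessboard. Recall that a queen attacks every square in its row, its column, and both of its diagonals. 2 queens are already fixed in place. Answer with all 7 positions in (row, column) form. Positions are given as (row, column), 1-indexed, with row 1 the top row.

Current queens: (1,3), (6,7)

Row 2: attacked by (1,3)→{2,3,4}; (6,7)→{3,7}. Safe: 1, 5, 6. Place at column 1.
Row 3: attacked by (1,3)→{1,3,5}; (2,1)→{1,2}; (6,7)→{4,7}. Safe: 6. Place at column 6.
Row 4: attacked by (1,3)→{3,6}; (2,1)→{1,3}; (3,6)→{5,6,7}; (6,7)→{5,7}. Safe: 2, 4. Place at column 2.
Row 5: attacked by (1,3)→{3,7}; (2,1)→{1,4}; (3,6)→{4,6}; (4,2)→{1,2,3}; (6,7)→{6,7}. Safe: 5. Place at column 5.
Row 7: attacked by (1,3)→{3}; (2,1)→{1,6}; (3,6)→{2,6}; (4,2)→{2,5}; (5,5)→{3,5,7}; (6,7)→{6,7}. Safe: 4. Place at column 4.
Columns [3, 1, 6, 2, 5, 7, 4], r−c [-2, 1, -3, 2, 0, -1, 3], r+c [4, 3, 9, 6, 10, 13, 11] are all distinct, so no two queens attack.

(1,3) (2,1) (3,6) (4,2) (5,5) (6,7) (7,4)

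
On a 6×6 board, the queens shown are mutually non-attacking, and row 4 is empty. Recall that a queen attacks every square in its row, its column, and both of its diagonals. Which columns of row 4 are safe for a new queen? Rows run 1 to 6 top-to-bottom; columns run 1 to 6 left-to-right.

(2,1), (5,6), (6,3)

columns 2, 4

(2,1) attacks row 4 at column 1 and diagonals 3.
(5,6) attacks row 4 at column 6 and diagonals 5.
(6,3) attacks row 4 at column 3 and diagonals 1, 5.
Attacked columns: {1, 3, 5, 6}. Safe: {2, 4}.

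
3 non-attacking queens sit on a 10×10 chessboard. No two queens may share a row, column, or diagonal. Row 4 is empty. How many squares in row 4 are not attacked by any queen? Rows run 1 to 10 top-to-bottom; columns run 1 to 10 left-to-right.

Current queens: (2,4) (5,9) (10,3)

3

(2,4) attacks row 4 at column 4 and diagonals 2, 6.
(5,9) attacks row 4 at column 9 and diagonals 8, 10.
(10,3) attacks row 4 at column 3 and diagonals 9.
Attacked columns: {2, 3, 4, 6, 8, 9, 10}. Safe: {1, 5, 7}.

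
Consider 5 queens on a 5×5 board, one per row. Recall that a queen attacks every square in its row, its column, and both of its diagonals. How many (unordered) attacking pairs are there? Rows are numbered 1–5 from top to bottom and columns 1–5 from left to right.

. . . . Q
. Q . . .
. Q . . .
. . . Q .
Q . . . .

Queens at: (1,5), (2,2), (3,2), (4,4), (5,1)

3

Same column: (2,2)–(3,2) (column 2).
Same diagonal: (1,5)–(5,1) (|1−5| = |5−1| = 4); (2,2)–(4,4) (|2−4| = |2−4| = 2).
Total attacking pairs: 3.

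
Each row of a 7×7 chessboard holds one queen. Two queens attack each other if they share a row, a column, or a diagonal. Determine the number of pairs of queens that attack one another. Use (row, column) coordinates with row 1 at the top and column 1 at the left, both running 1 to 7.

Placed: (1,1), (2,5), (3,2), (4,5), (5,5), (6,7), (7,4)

Same column: (2,5)–(4,5) (column 5); (2,5)–(5,5) (column 5); (4,5)–(5,5) (column 5).
Same diagonal: (1,1)–(5,5) (|1−5| = |1−5| = 4); (4,5)–(6,7) (|4−6| = |5−7| = 2).
Total attacking pairs: 5.

5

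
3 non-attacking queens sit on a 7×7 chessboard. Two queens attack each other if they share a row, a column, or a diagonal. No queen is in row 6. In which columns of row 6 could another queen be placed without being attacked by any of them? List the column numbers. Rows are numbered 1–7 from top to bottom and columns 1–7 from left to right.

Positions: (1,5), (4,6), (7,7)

(1,5) attacks row 6 at column 5.
(4,6) attacks row 6 at column 6 and diagonals 4.
(7,7) attacks row 6 at column 7 and diagonals 6.
Attacked columns: {4, 5, 6, 7}. Safe: {1, 2, 3}.

columns 1, 2, 3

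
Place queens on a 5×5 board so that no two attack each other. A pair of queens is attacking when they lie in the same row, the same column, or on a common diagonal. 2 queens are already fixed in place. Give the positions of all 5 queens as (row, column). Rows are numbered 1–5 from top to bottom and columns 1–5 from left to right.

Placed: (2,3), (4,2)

Row 1: attacked by (2,3)→{2,3,4}; (4,2)→{2,5}. Safe: 1. Place at column 1.
Row 3: attacked by (1,1)→{1,3}; (2,3)→{2,3,4}; (4,2)→{1,2,3}. Safe: 5. Place at column 5.
Row 5: attacked by (1,1)→{1,5}; (2,3)→{3}; (3,5)→{3,5}; (4,2)→{1,2,3}. Safe: 4. Place at column 4.
Columns [1, 3, 5, 2, 4], r−c [0, -1, -2, 2, 1], r+c [2, 5, 8, 6, 9] are all distinct, so no two queens attack.

(1,1) (2,3) (3,5) (4,2) (5,4)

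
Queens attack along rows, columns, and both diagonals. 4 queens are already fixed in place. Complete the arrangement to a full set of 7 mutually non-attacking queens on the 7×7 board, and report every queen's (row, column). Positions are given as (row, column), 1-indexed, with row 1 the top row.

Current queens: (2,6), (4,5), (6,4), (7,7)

Row 1: attacked by (2,6)→{5,6,7}; (4,5)→{2,5}; (6,4)→{4}; (7,7)→{1,7}. Safe: 3. Place at column 3.
Row 3: attacked by (1,3)→{1,3,5}; (2,6)→{5,6,7}; (4,5)→{4,5,6}; (6,4)→{1,4,7}; (7,7)→{3,7}. Safe: 2. Place at column 2.
Row 5: attacked by (1,3)→{3,7}; (2,6)→{3,6}; (3,2)→{2,4}; (4,5)→{4,5,6}; (6,4)→{3,4,5}; (7,7)→{5,7}. Safe: 1. Place at column 1.
Columns [3, 6, 2, 5, 1, 4, 7], r−c [-2, -4, 1, -1, 4, 2, 0], r+c [4, 8, 5, 9, 6, 10, 14] are all distinct, so no two queens attack.

(1,3) (2,6) (3,2) (4,5) (5,1) (6,4) (7,7)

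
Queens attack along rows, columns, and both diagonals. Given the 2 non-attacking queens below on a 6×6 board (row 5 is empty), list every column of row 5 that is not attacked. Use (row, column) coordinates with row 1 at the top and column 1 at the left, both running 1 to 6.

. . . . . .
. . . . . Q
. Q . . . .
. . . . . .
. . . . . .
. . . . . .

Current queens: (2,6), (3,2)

(2,6) attacks row 5 at column 6 and diagonals 3.
(3,2) attacks row 5 at column 2 and diagonals 4.
Attacked columns: {2, 3, 4, 6}. Safe: {1, 5}.

columns 1, 5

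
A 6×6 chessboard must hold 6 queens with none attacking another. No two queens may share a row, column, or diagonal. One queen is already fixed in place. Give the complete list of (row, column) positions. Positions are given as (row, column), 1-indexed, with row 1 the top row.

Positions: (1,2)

Row 2: attacked by (1,2)→{1,2,3}. Safe: 4, 5, 6. Place at column 4.
Row 3: attacked by (1,2)→{2,4}; (2,4)→{3,4,5}. Safe: 1, 6. Place at column 6.
Row 4: attacked by (1,2)→{2,5}; (2,4)→{2,4,6}; (3,6)→{5,6}. Safe: 1, 3. Place at column 1.
Row 5: attacked by (1,2)→{2,6}; (2,4)→{1,4}; (3,6)→{4,6}; (4,1)→{1,2}. Safe: 3, 5. Place at column 3.
Row 6: attacked by (1,2)→{2}; (2,4)→{4}; (3,6)→{3,6}; (4,1)→{1,3}; (5,3)→{2,3,4}. Safe: 5. Place at column 5.
Columns [2, 4, 6, 1, 3, 5], r−c [-1, -2, -3, 3, 2, 1], r+c [3, 6, 9, 5, 8, 11] are all distinct, so no two queens attack.

(1,2) (2,4) (3,6) (4,1) (5,3) (6,5)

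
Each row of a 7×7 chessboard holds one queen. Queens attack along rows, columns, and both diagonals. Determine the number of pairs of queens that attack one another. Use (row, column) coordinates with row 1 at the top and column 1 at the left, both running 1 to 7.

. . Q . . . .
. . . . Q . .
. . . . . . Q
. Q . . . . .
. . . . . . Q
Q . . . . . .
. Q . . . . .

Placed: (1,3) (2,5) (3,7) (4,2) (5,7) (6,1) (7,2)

Same column: (3,7)–(5,7) (column 7); (4,2)–(7,2) (column 2).
Same diagonal: (1,3)–(5,7) (|1−5| = |3−7| = 4); (2,5)–(6,1) (|2−6| = |5−1| = 4); (6,1)–(7,2) (|6−7| = |1−2| = 1).
Total attacking pairs: 5.

5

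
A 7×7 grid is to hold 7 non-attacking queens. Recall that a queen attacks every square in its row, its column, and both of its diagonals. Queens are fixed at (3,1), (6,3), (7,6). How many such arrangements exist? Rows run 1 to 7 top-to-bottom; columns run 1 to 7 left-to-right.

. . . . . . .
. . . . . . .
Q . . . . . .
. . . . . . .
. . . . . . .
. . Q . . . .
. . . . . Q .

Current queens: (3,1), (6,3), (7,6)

Branch on row 1: col 2 → 2; col 4 → 0; col 5 → 0; col 7 → 0.
Sum: 2 + 0 + 0 + 0 = 2.

2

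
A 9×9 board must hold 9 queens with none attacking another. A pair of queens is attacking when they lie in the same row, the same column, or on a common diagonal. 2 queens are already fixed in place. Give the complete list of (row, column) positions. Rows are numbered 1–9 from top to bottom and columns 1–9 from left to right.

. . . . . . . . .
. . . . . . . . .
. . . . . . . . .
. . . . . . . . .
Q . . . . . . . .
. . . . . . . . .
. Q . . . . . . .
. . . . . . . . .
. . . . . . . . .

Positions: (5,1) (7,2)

(1,4) (2,9) (3,5) (4,3) (5,1) (6,7) (7,2) (8,8) (9,6)

Row 1: attacked by (5,1)→{1,5}; (7,2)→{2,8}. Safe: 3, 4, 6, 7, 9. Place at column 4.
Row 2: attacked by (1,4)→{3,4,5}; (5,1)→{1,4}; (7,2)→{2,7}. Safe: 6, 8, 9. Place at column 9.
Row 3: attacked by (1,4)→{2,4,6}; (2,9)→{8,9}; (5,1)→{1,3}; (7,2)→{2,6}. Safe: 5, 7. Place at column 5.
Row 4: attacked by (1,4)→{1,4,7}; (2,9)→{7,9}; (3,5)→{4,5,6}; (5,1)→{1,2}; (7,2)→{2,5}. Safe: 3, 8. Place at column 3.
Row 6: attacked by (1,4)→{4,9}; (2,9)→{5,9}; (3,5)→{2,5,8}; (4,3)→{1,3,5}; (5,1)→{1,2}; (7,2)→{1,2,3}. Safe: 6, 7. Place at column 7.
Row 8: attacked by (1,4)→{4}; (2,9)→{3,9}; (3,5)→{5}; (4,3)→{3,7}; (5,1)→{1,4}; (6,7)→{5,7,9}; (7,2)→{1,2,3}. Safe: 6, 8. Place at column 8.
Row 9: attacked by (1,4)→{4}; (2,9)→{2,9}; (3,5)→{5}; (4,3)→{3,8}; (5,1)→{1,5}; (6,7)→{4,7}; (7,2)→{2,4}; (8,8)→{7,8,9}. Safe: 6. Place at column 6.
Columns [4, 9, 5, 3, 1, 7, 2, 8, 6], r−c [-3, -7, -2, 1, 4, -1, 5, 0, 3], r+c [5, 11, 8, 7, 6, 13, 9, 16, 15] are all distinct, so no two queens attack.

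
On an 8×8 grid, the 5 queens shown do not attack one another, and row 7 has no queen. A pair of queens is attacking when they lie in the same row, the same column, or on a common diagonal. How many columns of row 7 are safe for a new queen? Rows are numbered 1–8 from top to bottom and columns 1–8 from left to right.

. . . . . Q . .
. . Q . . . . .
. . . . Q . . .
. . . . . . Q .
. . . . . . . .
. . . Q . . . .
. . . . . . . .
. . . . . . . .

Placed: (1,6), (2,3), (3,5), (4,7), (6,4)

1

(1,6) attacks row 7 at column 6.
(2,3) attacks row 7 at column 3 and diagonals 8.
(3,5) attacks row 7 at column 5 and diagonals 1.
(4,7) attacks row 7 at column 7 and diagonals 4.
(6,4) attacks row 7 at column 4 and diagonals 3, 5.
Attacked columns: {1, 3, 4, 5, 6, 7, 8}. Safe: {2}.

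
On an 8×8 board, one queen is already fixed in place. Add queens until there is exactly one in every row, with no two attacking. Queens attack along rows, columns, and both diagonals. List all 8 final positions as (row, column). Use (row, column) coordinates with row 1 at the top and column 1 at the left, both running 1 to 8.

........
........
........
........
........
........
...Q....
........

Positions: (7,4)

(1,5) (2,7) (3,1) (4,3) (5,8) (6,6) (7,4) (8,2)

Row 1: attacked by (7,4)→{4}. Safe: 1, 2, 3, 5, 6, 7, 8. Place at column 5.
Row 2: attacked by (1,5)→{4,5,6}; (7,4)→{4}. Safe: 1, 2, 3, 7, 8. Place at column 7.
Row 3: attacked by (1,5)→{3,5,7}; (2,7)→{6,7,8}; (7,4)→{4,8}. Safe: 1, 2. Place at column 1.
Row 4: attacked by (1,5)→{2,5,8}; (2,7)→{5,7}; (3,1)→{1,2}; (7,4)→{1,4,7}. Safe: 3, 6. Place at column 3.
Row 5: attacked by (1,5)→{1,5}; (2,7)→{4,7}; (3,1)→{1,3}; (4,3)→{2,3,4}; (7,4)→{2,4,6}. Safe: 8. Place at column 8.
Row 6: attacked by (1,5)→{5}; (2,7)→{3,7}; (3,1)→{1,4}; (4,3)→{1,3,5}; (5,8)→{7,8}; (7,4)→{3,4,5}. Safe: 2, 6. Place at column 6.
Row 8: attacked by (1,5)→{5}; (2,7)→{1,7}; (3,1)→{1,6}; (4,3)→{3,7}; (5,8)→{5,8}; (6,6)→{4,6,8}; (7,4)→{3,4,5}. Safe: 2. Place at column 2.
Columns [5, 7, 1, 3, 8, 6, 4, 2], r−c [-4, -5, 2, 1, -3, 0, 3, 6], r+c [6, 9, 4, 7, 13, 12, 11, 10] are all distinct, so no two queens attack.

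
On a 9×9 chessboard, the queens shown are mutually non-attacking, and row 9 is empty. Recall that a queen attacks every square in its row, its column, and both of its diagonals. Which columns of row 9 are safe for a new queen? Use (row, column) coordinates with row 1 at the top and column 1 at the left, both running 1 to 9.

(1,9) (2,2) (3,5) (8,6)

(1,9) attacks row 9 at column 9 and diagonals 1.
(2,2) attacks row 9 at column 2 and diagonals 9.
(3,5) attacks row 9 at column 5.
(8,6) attacks row 9 at column 6 and diagonals 5, 7.
Attacked columns: {1, 2, 5, 6, 7, 9}. Safe: {3, 4, 8}.

columns 3, 4, 8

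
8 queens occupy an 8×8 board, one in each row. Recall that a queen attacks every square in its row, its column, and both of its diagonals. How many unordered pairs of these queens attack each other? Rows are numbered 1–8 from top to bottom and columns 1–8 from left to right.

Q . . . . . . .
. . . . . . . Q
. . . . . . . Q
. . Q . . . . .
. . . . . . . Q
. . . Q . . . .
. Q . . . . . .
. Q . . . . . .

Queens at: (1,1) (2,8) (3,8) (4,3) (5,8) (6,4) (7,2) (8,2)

Same column: (2,8)–(3,8) (column 8); (2,8)–(5,8) (column 8); (3,8)–(5,8) (column 8); (7,2)–(8,2) (column 2).
Same diagonal: (2,8)–(6,4) (|2−6| = |8−4| = 4); (2,8)–(8,2) (|2−8| = |8−2| = 6); (6,4)–(8,2) (|6−8| = |4−2| = 2).
Total attacking pairs: 7.

7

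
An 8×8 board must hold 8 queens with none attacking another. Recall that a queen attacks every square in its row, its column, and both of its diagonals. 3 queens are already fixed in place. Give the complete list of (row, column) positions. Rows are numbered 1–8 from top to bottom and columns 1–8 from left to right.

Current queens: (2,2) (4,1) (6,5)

Row 1: attacked by (2,2)→{1,2,3}; (4,1)→{1,4}; (6,5)→{5}. Safe: 6, 7, 8. Place at column 7.
Row 3: attacked by (1,7)→{5,7}; (2,2)→{1,2,3}; (4,1)→{1,2}; (6,5)→{2,5,8}. Safe: 4, 6. Place at column 4.
Row 5: attacked by (1,7)→{3,7}; (2,2)→{2,5}; (3,4)→{2,4,6}; (4,1)→{1,2}; (6,5)→{4,5,6}. Safe: 8. Place at column 8.
Row 7: attacked by (1,7)→{1,7}; (2,2)→{2,7}; (3,4)→{4,8}; (4,1)→{1,4}; (5,8)→{6,8}; (6,5)→{4,5,6}. Safe: 3. Place at column 3.
Row 8: attacked by (1,7)→{7}; (2,2)→{2,8}; (3,4)→{4}; (4,1)→{1,5}; (5,8)→{5,8}; (6,5)→{3,5,7}; (7,3)→{2,3,4}. Safe: 6. Place at column 6.
Columns [7, 2, 4, 1, 8, 5, 3, 6], r−c [-6, 0, -1, 3, -3, 1, 4, 2], r+c [8, 4, 7, 5, 13, 11, 10, 14] are all distinct, so no two queens attack.

(1,7) (2,2) (3,4) (4,1) (5,8) (6,5) (7,3) (8,6)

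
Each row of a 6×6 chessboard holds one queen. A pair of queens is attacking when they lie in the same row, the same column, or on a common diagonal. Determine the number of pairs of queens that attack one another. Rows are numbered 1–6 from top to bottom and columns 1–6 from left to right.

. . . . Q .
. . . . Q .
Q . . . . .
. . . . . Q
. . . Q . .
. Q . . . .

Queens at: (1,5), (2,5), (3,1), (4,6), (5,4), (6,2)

Same column: (1,5)–(2,5) (column 5).
Total attacking pairs: 1.

1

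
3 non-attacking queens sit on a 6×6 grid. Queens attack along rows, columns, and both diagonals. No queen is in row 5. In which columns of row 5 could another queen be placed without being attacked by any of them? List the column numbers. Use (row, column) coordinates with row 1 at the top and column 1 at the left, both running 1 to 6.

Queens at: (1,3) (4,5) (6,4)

columns 1, 2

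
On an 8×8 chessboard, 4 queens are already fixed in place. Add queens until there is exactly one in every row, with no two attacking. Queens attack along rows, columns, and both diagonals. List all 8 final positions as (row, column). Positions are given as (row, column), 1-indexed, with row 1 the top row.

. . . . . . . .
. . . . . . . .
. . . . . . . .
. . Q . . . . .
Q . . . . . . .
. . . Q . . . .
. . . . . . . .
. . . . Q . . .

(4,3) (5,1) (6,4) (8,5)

Row 1: attacked by (4,3)→{3,6}; (5,1)→{1,5}; (6,4)→{4}; (8,5)→{5}. Safe: 2, 7, 8. Place at column 7.
Row 2: attacked by (1,7)→{6,7,8}; (4,3)→{1,3,5}; (5,1)→{1,4}; (6,4)→{4,8}; (8,5)→{5}. Safe: 2. Place at column 2.
Row 3: attacked by (1,7)→{5,7}; (2,2)→{1,2,3}; (4,3)→{2,3,4}; (5,1)→{1,3}; (6,4)→{1,4,7}; (8,5)→{5}. Safe: 6, 8. Place at column 6.
Row 7: attacked by (1,7)→{1,7}; (2,2)→{2,7}; (3,6)→{2,6}; (4,3)→{3,6}; (5,1)→{1,3}; (6,4)→{3,4,5}; (8,5)→{4,5,6}. Safe: 8. Place at column 8.
Columns [7, 2, 6, 3, 1, 4, 8, 5], r−c [-6, 0, -3, 1, 4, 2, -1, 3], r+c [8, 4, 9, 7, 6, 10, 15, 13] are all distinct, so no two queens attack.

(1,7) (2,2) (3,6) (4,3) (5,1) (6,4) (7,8) (8,5)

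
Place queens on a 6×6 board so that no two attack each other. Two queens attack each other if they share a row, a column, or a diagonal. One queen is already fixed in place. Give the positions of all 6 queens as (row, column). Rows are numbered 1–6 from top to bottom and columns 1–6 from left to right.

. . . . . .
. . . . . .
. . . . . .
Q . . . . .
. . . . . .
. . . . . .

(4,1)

Row 1: attacked by (4,1)→{1,4}. Safe: 2, 3, 5, 6. Place at column 2.
Row 2: attacked by (1,2)→{1,2,3}; (4,1)→{1,3}. Safe: 4, 5, 6. Place at column 4.
Row 3: attacked by (1,2)→{2,4}; (2,4)→{3,4,5}; (4,1)→{1,2}. Safe: 6. Place at column 6.
Row 5: attacked by (1,2)→{2,6}; (2,4)→{1,4}; (3,6)→{4,6}; (4,1)→{1,2}. Safe: 3, 5. Place at column 3.
Row 6: attacked by (1,2)→{2}; (2,4)→{4}; (3,6)→{3,6}; (4,1)→{1,3}; (5,3)→{2,3,4}. Safe: 5. Place at column 5.
Columns [2, 4, 6, 1, 3, 5], r−c [-1, -2, -3, 3, 2, 1], r+c [3, 6, 9, 5, 8, 11] are all distinct, so no two queens attack.

(1,2) (2,4) (3,6) (4,1) (5,3) (6,5)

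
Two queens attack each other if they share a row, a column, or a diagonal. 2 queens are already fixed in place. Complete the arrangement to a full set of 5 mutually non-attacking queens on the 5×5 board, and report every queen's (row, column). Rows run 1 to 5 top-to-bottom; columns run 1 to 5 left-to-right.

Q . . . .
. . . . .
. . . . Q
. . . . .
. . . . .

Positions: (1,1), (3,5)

Row 2: attacked by (1,1)→{1,2}; (3,5)→{4,5}. Safe: 3. Place at column 3.
Row 4: attacked by (1,1)→{1,4}; (2,3)→{1,3,5}; (3,5)→{4,5}. Safe: 2. Place at column 2.
Row 5: attacked by (1,1)→{1,5}; (2,3)→{3}; (3,5)→{3,5}; (4,2)→{1,2,3}. Safe: 4. Place at column 4.
Columns [1, 3, 5, 2, 4], r−c [0, -1, -2, 2, 1], r+c [2, 5, 8, 6, 9] are all distinct, so no two queens attack.

(1,1) (2,3) (3,5) (4,2) (5,4)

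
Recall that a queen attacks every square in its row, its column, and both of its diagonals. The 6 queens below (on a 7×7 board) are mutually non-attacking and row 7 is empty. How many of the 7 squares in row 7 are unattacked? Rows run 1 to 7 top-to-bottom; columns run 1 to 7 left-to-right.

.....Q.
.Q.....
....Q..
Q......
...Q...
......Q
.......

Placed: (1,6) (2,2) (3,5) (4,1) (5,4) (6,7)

1

(1,6) attacks row 7 at column 6.
(2,2) attacks row 7 at column 2 and diagonals 7.
(3,5) attacks row 7 at column 5 and diagonals 1.
(4,1) attacks row 7 at column 1 and diagonals 4.
(5,4) attacks row 7 at column 4 and diagonals 2, 6.
(6,7) attacks row 7 at column 7 and diagonals 6.
Attacked columns: {1, 2, 4, 5, 6, 7}. Safe: {3}.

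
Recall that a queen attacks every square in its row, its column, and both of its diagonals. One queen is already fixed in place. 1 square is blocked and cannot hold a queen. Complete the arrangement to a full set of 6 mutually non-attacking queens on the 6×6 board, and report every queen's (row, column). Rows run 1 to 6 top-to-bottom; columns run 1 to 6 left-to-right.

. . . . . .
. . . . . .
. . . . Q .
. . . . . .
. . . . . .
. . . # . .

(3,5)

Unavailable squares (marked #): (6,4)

(1,4) (2,1) (3,5) (4,2) (5,6) (6,3)

Row 1: attacked by (3,5)→{3,5}. Safe: 1, 2, 4, 6. Place at column 4.
Row 2: attacked by (1,4)→{3,4,5}; (3,5)→{4,5,6}. Safe: 1, 2. Place at column 1.
Row 4: attacked by (1,4)→{1,4}; (2,1)→{1,3}; (3,5)→{4,5,6}. Safe: 2. Place at column 2.
Row 5: attacked by (1,4)→{4}; (2,1)→{1,4}; (3,5)→{3,5}; (4,2)→{1,2,3}. Safe: 6. Place at column 6.
Row 6: attacked by (1,4)→{4}; (2,1)→{1,5}; (3,5)→{2,5}; (4,2)→{2,4}; (5,6)→{5,6}. Blocked: 4. Safe: 3. Place at column 3.
Columns [4, 1, 5, 2, 6, 3], r−c [-3, 1, -2, 2, -1, 3], r+c [5, 3, 8, 6, 11, 9] are all distinct, so no two queens attack.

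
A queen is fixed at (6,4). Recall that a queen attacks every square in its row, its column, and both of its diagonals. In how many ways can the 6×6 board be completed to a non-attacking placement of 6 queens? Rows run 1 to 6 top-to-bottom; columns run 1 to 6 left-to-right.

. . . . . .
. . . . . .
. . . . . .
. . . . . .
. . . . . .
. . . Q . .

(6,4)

1

Branch on row 1: col 1 → 0; col 2 → 0; col 3 → 1; col 5 → 0; col 6 → 0.
Sum: 0 + 0 + 1 + 0 + 0 = 1.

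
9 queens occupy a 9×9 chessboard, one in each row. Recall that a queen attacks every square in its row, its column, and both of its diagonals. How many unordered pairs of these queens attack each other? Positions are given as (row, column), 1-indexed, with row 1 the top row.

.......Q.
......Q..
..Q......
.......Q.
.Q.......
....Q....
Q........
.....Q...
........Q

3

Same column: (1,8)–(4,8) (column 8).
Same diagonal: (1,8)–(2,7) (|1−2| = |8−7| = 1); (3,3)–(9,9) (|3−9| = |3−9| = 6).
Total attacking pairs: 3.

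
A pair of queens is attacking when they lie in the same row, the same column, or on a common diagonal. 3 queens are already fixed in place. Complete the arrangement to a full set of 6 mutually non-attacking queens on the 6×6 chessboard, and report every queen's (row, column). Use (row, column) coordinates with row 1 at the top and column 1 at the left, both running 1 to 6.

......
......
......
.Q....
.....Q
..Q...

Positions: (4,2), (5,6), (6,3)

(1,4) (2,1) (3,5) (4,2) (5,6) (6,3)

Row 1: attacked by (4,2)→{2,5}; (5,6)→{2,6}; (6,3)→{3}. Safe: 1, 4. Place at column 4.
Row 2: attacked by (1,4)→{3,4,5}; (4,2)→{2,4}; (5,6)→{3,6}; (6,3)→{3}. Safe: 1. Place at column 1.
Row 3: attacked by (1,4)→{2,4,6}; (2,1)→{1,2}; (4,2)→{1,2,3}; (5,6)→{4,6}; (6,3)→{3,6}. Safe: 5. Place at column 5.
Columns [4, 1, 5, 2, 6, 3], r−c [-3, 1, -2, 2, -1, 3], r+c [5, 3, 8, 6, 11, 9] are all distinct, so no two queens attack.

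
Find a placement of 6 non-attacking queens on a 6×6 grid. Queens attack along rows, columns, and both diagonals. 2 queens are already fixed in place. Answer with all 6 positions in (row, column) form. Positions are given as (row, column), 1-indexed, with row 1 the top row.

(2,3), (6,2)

Row 1: attacked by (2,3)→{2,3,4}; (6,2)→{2}. Safe: 1, 5, 6. Place at column 5.
Row 3: attacked by (1,5)→{3,5}; (2,3)→{2,3,4}; (6,2)→{2,5}. Safe: 1, 6. Place at column 1.
Row 4: attacked by (1,5)→{2,5}; (2,3)→{1,3,5}; (3,1)→{1,2}; (6,2)→{2,4}. Safe: 6. Place at column 6.
Row 5: attacked by (1,5)→{1,5}; (2,3)→{3,6}; (3,1)→{1,3}; (4,6)→{5,6}; (6,2)→{1,2,3}. Safe: 4. Place at column 4.
Columns [5, 3, 1, 6, 4, 2], r−c [-4, -1, 2, -2, 1, 4], r+c [6, 5, 4, 10, 9, 8] are all distinct, so no two queens attack.

(1,5) (2,3) (3,1) (4,6) (5,4) (6,2)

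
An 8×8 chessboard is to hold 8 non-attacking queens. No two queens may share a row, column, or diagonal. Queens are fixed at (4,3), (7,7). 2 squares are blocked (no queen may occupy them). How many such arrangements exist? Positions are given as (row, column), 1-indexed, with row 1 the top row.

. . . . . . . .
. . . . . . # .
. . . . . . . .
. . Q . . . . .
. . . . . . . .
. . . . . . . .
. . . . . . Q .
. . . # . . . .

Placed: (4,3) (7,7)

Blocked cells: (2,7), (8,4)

Branch on row 1: col 2 → 1; col 4 → 1; col 5 → 0; col 8 → 1.
Sum: 1 + 1 + 0 + 1 = 3.

3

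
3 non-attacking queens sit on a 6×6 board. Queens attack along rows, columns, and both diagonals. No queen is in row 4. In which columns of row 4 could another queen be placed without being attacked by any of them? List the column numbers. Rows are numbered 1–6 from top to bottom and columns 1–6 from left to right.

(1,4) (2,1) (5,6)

columns 2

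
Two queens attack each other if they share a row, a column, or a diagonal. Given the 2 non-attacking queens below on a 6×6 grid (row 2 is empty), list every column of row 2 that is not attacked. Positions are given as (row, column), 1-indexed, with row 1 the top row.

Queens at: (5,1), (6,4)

columns 2, 3, 5, 6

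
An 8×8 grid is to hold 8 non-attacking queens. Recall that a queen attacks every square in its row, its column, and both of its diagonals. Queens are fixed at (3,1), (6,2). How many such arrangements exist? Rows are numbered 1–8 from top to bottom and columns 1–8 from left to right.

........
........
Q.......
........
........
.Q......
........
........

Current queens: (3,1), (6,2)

8

Branch on row 1: col 4 → 3; col 5 → 1; col 6 → 3; col 8 → 1.
Sum: 3 + 1 + 3 + 1 = 8.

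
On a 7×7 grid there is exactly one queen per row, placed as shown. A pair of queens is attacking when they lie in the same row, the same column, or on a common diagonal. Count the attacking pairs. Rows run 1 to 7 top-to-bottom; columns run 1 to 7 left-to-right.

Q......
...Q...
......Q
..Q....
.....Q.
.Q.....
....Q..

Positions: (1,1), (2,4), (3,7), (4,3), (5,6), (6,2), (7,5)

0

All columns are distinct and no two queens satisfy |Δrow| = |Δcol|, so no pair attacks.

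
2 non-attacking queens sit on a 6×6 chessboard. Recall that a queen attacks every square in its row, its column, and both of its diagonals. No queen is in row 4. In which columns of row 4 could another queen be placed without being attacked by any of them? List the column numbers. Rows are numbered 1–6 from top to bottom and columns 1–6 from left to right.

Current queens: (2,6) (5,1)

columns 3, 5

(2,6) attacks row 4 at column 6 and diagonals 4.
(5,1) attacks row 4 at column 1 and diagonals 2.
Attacked columns: {1, 2, 4, 6}. Safe: {3, 5}.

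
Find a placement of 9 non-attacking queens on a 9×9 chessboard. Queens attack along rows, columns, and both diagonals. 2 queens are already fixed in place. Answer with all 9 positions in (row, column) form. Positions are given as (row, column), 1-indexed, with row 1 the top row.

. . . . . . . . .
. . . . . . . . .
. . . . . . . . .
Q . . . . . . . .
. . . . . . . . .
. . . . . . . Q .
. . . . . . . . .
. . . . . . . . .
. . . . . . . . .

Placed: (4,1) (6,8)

(1,5) (2,2) (3,9) (4,1) (5,6) (6,8) (7,3) (8,7) (9,4)

Row 1: attacked by (4,1)→{1,4}; (6,8)→{3,8}. Safe: 2, 5, 6, 7, 9. Place at column 5.
Row 2: attacked by (1,5)→{4,5,6}; (4,1)→{1,3}; (6,8)→{4,8}. Safe: 2, 7, 9. Place at column 2.
Row 3: attacked by (1,5)→{3,5,7}; (2,2)→{1,2,3}; (4,1)→{1,2}; (6,8)→{5,8}. Safe: 4, 6, 9. Place at column 9.
Row 5: attacked by (1,5)→{1,5,9}; (2,2)→{2,5}; (3,9)→{7,9}; (4,1)→{1,2}; (6,8)→{7,8,9}. Safe: 3, 4, 6. Place at column 6.
Row 7: attacked by (1,5)→{5}; (2,2)→{2,7}; (3,9)→{5,9}; (4,1)→{1,4}; (5,6)→{4,6,8}; (6,8)→{7,8,9}. Safe: 3. Place at column 3.
Row 8: attacked by (1,5)→{5}; (2,2)→{2,8}; (3,9)→{4,9}; (4,1)→{1,5}; (5,6)→{3,6,9}; (6,8)→{6,8}; (7,3)→{2,3,4}. Safe: 7. Place at column 7.
Row 9: attacked by (1,5)→{5}; (2,2)→{2,9}; (3,9)→{3,9}; (4,1)→{1,6}; (5,6)→{2,6}; (6,8)→{5,8}; (7,3)→{1,3,5}; (8,7)→{6,7,8}. Safe: 4. Place at column 4.
Columns [5, 2, 9, 1, 6, 8, 3, 7, 4], r−c [-4, 0, -6, 3, -1, -2, 4, 1, 5], r+c [6, 4, 12, 5, 11, 14, 10, 15, 13] are all distinct, so no two queens attack.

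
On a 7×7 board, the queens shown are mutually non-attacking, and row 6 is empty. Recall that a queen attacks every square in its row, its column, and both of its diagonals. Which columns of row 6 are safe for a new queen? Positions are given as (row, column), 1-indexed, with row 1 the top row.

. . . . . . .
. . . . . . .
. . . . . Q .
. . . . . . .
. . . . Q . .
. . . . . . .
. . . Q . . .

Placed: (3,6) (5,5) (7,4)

(3,6) attacks row 6 at column 6 and diagonals 3.
(5,5) attacks row 6 at column 5 and diagonals 4, 6.
(7,4) attacks row 6 at column 4 and diagonals 3, 5.
Attacked columns: {3, 4, 5, 6}. Safe: {1, 2, 7}.

columns 1, 2, 7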